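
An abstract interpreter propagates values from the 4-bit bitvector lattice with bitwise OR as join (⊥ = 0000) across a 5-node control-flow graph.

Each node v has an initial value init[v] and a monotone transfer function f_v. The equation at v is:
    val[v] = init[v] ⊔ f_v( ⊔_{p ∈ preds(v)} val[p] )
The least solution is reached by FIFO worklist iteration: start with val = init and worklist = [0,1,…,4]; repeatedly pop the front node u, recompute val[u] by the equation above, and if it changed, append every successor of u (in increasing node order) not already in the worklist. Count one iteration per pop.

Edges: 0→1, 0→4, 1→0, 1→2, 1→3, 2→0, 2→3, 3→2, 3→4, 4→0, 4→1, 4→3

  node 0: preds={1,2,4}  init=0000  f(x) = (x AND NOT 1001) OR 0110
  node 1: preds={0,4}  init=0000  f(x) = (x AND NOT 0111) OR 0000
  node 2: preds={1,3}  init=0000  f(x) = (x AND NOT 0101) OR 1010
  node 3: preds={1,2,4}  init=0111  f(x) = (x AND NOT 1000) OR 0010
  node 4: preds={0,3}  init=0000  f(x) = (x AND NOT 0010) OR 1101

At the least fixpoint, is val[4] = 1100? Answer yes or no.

no

Trace (10 dequeues):
  [1] u=0 | in 0000 | out 0110 | prev 0000 | push {}
  [2] u=1 | in 0110 | out 0000 | ==
  [3] u=2 | in 0111 | out 1010 | prev 0000 | push {0}
  [4] u=3 | in 1010 | out 0111 | ==
  [5] u=4 | in 0111 | out 1101 | prev 0000 | push {1,3}
  [6] u=0 | in 1111 | out 0110 | ==
  [7] u=1 | in 1111 | out 1000 | prev 0000 | push {0,2}
  [8] u=3 | in 1111 | out 0111 | ==
  [9] u=0 | in 1111 | out 0110 | ==
  [10] u=2 | in 1111 | out 1010 | ==

Converged values:
  [0] 0110
  [1] 1000
  [2] 1010
  [3] 0111
  [4] 1101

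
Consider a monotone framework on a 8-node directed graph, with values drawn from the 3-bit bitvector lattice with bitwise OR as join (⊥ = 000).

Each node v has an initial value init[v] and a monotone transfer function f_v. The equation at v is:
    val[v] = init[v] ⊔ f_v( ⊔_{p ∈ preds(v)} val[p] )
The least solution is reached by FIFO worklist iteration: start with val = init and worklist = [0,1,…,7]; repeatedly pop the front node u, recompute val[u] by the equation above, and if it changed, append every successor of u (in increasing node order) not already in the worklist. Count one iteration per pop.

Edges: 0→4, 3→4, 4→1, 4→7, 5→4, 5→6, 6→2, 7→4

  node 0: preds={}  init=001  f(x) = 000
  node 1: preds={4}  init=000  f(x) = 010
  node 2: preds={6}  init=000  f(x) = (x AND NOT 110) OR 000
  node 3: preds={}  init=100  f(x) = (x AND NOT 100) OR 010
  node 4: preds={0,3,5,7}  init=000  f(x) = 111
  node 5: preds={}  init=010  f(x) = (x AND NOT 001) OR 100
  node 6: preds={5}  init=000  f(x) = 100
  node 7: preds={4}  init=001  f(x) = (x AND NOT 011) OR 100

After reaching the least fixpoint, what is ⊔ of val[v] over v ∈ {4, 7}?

111

Trace (11 dequeues):
  [1] u=0 | in 000 | out 001 | ==
  [2] u=1 | in 000 | out 010 | prev 000 | push {}
  [3] u=2 | in 000 | out 000 | ==
  [4] u=3 | in 000 | out 110 | prev 100 | push {}
  [5] u=4 | in 111 | out 111 | prev 000 | push {1}
  [6] u=5 | in 000 | out 110 | prev 010 | push {4}
  [7] u=6 | in 110 | out 100 | prev 000 | push {2}
  [8] u=7 | in 111 | out 101 | prev 001 | push {}
  [9] u=1 | in 111 | out 010 | ==
  [10] u=4 | in 111 | out 111 | ==
  [11] u=2 | in 100 | out 000 | ==

Converged values:
  [0] 001
  [1] 010
  [2] 000
  [3] 110
  [4] 111
  [5] 110
  [6] 100
  [7] 101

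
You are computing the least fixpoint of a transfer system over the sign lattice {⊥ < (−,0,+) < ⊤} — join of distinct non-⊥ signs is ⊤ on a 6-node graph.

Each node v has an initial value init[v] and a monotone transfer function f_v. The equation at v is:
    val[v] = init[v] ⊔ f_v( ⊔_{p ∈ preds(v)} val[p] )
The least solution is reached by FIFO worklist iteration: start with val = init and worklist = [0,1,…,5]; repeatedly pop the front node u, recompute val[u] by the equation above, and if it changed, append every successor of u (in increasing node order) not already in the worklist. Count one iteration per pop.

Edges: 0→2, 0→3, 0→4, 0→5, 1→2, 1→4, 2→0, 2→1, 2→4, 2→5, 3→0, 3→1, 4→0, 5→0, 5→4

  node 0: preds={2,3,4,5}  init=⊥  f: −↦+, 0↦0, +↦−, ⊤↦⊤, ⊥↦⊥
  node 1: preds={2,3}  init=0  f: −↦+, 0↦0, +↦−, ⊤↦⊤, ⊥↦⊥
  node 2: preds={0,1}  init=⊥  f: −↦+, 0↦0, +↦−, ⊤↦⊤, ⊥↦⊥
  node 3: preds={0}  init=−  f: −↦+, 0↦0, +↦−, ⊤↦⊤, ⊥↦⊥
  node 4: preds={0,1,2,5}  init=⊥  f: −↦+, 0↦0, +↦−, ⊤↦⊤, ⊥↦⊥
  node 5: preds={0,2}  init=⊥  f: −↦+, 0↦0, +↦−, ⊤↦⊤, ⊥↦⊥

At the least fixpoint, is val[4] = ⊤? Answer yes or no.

Trace (14 dequeues):
  [1] u=0 | in − | out + | prev ⊥ | push {}
  [2] u=1 | in − | out ⊤ | prev 0 | push {}
  [3] u=2 | in ⊤ | out ⊤ | prev ⊥ | push {0,1}
  [4] u=3 | in + | out − | ==
  [5] u=4 | in ⊤ | out ⊤ | prev ⊥ | push {}
  [6] u=5 | in ⊤ | out ⊤ | prev ⊥ | push {4}
  [7] u=0 | in ⊤ | out ⊤ | prev + | push {2,3,5}
  [8] u=1 | in ⊤ | out ⊤ | ==
  [9] u=4 | in ⊤ | out ⊤ | ==
  [10] u=2 | in ⊤ | out ⊤ | ==
  [11] u=3 | in ⊤ | out ⊤ | prev − | push {0,1}
  [12] u=5 | in ⊤ | out ⊤ | ==
  [13] u=0 | in ⊤ | out ⊤ | ==
  [14] u=1 | in ⊤ | out ⊤ | ==

Converged values:
  [0] ⊤
  [1] ⊤
  [2] ⊤
  [3] ⊤
  [4] ⊤
  [5] ⊤

yes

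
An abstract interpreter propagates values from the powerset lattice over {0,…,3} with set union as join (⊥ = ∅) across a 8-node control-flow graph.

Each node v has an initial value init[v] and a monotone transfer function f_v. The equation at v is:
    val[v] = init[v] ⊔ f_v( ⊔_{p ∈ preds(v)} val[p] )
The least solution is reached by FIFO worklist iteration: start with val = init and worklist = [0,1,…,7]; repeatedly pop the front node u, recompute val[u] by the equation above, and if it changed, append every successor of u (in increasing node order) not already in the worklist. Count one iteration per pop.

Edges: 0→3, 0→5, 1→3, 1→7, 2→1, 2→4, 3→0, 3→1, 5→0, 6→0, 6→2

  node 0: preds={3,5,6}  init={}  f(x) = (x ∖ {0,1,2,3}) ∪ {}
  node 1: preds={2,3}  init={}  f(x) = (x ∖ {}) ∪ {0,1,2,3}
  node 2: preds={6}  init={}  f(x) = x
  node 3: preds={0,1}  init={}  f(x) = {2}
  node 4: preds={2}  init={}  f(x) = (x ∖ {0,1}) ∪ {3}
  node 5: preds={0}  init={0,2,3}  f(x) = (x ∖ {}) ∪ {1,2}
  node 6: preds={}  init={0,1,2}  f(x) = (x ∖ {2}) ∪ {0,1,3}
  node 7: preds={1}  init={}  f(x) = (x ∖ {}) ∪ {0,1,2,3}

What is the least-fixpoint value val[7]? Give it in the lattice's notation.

Trace (13 dequeues):
  [1] u=0 | in {0,1,2,3} | out {} | ==
  [2] u=1 | in {} | out {0,1,2,3} | prev {} | push {}
  [3] u=2 | in {0,1,2} | out {0,1,2} | prev {} | push {1}
  [4] u=3 | in {0,1,2,3} | out {2} | prev {} | push {0}
  [5] u=4 | in {0,1,2} | out {2,3} | prev {} | push {}
  [6] u=5 | in {} | out {0,1,2,3} | prev {0,2,3} | push {}
  [7] u=6 | in {} | out {0,1,2,3} | prev {0,1,2} | push {2}
  [8] u=7 | in {0,1,2,3} | out {0,1,2,3} | prev {} | push {}
  [9] u=1 | in {0,1,2} | out {0,1,2,3} | ==
  [10] u=0 | in {0,1,2,3} | out {} | ==
  [11] u=2 | in {0,1,2,3} | out {0,1,2,3} | prev {0,1,2} | push {1,4}
  [12] u=1 | in {0,1,2,3} | out {0,1,2,3} | ==
  [13] u=4 | in {0,1,2,3} | out {2,3} | ==

Converged values:
  [0] {}
  [1] {0,1,2,3}
  [2] {0,1,2,3}
  [3] {2}
  [4] {2,3}
  [5] {0,1,2,3}
  [6] {0,1,2,3}
  [7] {0,1,2,3}

{0,1,2,3}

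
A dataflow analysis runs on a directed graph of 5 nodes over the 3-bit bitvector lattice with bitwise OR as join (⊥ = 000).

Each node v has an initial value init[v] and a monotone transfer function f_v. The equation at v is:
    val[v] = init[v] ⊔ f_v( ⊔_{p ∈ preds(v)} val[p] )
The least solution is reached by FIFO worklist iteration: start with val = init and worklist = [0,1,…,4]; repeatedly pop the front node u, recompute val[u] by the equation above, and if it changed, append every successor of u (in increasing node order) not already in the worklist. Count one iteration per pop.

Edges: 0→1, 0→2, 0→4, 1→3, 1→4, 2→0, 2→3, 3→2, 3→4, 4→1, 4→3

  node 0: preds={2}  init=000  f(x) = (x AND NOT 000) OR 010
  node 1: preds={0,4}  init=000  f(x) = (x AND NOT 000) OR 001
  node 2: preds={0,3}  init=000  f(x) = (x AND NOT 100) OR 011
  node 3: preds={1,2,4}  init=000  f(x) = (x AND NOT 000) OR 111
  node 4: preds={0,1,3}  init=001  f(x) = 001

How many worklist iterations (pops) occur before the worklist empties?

Iteration log — 9 steps:
  step 1. node 0  ⊔preds=000  new=010  old=000  +wl: 
  step 2. node 1  ⊔preds=011  new=011  old=000  +wl: 
  step 3. node 2  ⊔preds=010  new=011  old=000  +wl: 0
  step 4. node 3  ⊔preds=011  new=111  old=000  +wl: 2
  step 5. node 4  ⊔preds=111  new=001  stable
  step 6. node 0  ⊔preds=011  new=011  old=010  +wl: 1,4
  step 7. node 2  ⊔preds=111  new=011  stable
  step 8. node 1  ⊔preds=011  new=011  stable
  step 9. node 4  ⊔preds=111  new=001  stable

Least fixpoint reached:
  node 0: 011
  node 1: 011
  node 2: 011
  node 3: 111
  node 4: 001

9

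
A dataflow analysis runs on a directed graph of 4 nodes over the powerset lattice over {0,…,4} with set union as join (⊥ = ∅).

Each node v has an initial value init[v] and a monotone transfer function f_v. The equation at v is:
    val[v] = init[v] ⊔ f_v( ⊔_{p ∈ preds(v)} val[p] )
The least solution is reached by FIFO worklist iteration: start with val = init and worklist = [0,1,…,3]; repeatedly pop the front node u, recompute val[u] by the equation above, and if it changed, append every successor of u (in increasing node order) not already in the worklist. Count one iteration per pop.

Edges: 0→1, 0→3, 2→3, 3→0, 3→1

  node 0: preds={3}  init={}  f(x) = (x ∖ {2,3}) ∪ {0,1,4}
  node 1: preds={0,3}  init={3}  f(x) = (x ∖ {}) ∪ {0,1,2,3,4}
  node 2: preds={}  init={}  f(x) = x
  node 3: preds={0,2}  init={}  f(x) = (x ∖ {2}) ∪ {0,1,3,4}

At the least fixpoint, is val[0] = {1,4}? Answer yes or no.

Trace (6 dequeues):
  [1] u=0 | in {} | out {0,1,4} | prev {} | push {}
  [2] u=1 | in {0,1,4} | out {0,1,2,3,4} | prev {3} | push {}
  [3] u=2 | in {} | out {} | ==
  [4] u=3 | in {0,1,4} | out {0,1,3,4} | prev {} | push {0,1}
  [5] u=0 | in {0,1,3,4} | out {0,1,4} | ==
  [6] u=1 | in {0,1,3,4} | out {0,1,2,3,4} | ==

Converged values:
  [0] {0,1,4}
  [1] {0,1,2,3,4}
  [2] {}
  [3] {0,1,3,4}

no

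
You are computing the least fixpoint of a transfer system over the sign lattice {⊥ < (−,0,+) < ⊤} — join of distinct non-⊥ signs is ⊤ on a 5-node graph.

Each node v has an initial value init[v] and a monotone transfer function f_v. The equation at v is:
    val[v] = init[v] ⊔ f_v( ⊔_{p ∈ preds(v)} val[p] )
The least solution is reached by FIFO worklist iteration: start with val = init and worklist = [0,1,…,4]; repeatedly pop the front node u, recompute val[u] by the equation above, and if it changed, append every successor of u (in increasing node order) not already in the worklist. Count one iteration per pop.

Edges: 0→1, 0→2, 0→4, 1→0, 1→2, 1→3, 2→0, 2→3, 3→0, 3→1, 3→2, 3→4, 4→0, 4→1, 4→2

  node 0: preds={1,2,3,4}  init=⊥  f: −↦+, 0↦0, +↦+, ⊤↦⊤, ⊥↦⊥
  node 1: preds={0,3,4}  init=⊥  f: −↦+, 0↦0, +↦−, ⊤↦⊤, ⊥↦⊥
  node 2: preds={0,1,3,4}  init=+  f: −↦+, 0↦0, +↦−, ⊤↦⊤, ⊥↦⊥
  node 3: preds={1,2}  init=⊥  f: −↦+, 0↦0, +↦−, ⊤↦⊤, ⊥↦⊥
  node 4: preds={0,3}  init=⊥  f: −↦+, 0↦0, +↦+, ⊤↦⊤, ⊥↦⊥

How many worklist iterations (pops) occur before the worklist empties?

Worklist (11 pops):
  #1 pop 0: in=+ → + (was ⊥); enqueue []
  #2 pop 1: in=+ → − (was ⊥); enqueue [0]
  #3 pop 2: in=⊤ → ⊤ (was +); enqueue []
  #4 pop 3: in=⊤ → ⊤ (was ⊥); enqueue [1,2]
  #5 pop 4: in=⊤ → ⊤ (was ⊥); enqueue []
  #6 pop 0: in=⊤ → ⊤ (was +); enqueue [4]
  #7 pop 1: in=⊤ → ⊤ (was −); enqueue [0,3]
  #8 pop 2: in=⊤ → ⊤ (no change)
  #9 pop 4: in=⊤ → ⊤ (no change)
  #10 pop 0: in=⊤ → ⊤ (no change)
  #11 pop 3: in=⊤ → ⊤ (no change)

Fixpoint:
  val[0] = ⊤
  val[1] = ⊤
  val[2] = ⊤
  val[3] = ⊤
  val[4] = ⊤

11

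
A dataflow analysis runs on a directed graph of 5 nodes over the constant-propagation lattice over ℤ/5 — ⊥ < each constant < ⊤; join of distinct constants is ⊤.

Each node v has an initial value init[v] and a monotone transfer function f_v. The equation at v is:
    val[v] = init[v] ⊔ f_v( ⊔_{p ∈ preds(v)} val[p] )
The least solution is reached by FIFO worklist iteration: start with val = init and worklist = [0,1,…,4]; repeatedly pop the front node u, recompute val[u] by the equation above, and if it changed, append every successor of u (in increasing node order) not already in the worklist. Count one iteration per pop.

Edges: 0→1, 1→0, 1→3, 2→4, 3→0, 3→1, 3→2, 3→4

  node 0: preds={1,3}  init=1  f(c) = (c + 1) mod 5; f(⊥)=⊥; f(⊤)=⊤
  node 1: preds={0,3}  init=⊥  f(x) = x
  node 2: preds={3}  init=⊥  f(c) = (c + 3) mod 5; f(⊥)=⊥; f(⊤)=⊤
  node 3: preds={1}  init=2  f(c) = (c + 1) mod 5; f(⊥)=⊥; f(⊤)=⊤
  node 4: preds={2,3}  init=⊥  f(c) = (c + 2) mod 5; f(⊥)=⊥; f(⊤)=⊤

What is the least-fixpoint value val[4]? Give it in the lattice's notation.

⊤

Iteration log — 9 steps:
  step 1. node 0  ⊔preds=2  new=⊤  old=1  +wl: 
  step 2. node 1  ⊔preds=⊤  new=⊤  old=⊥  +wl: 0
  step 3. node 2  ⊔preds=2  new=0  old=⊥  +wl: 
  step 4. node 3  ⊔preds=⊤  new=⊤  old=2  +wl: 1,2
  step 5. node 4  ⊔preds=⊤  new=⊤  old=⊥  +wl: 
  step 6. node 0  ⊔preds=⊤  new=⊤  stable
  step 7. node 1  ⊔preds=⊤  new=⊤  stable
  step 8. node 2  ⊔preds=⊤  new=⊤  old=0  +wl: 4
  step 9. node 4  ⊔preds=⊤  new=⊤  stable

Least fixpoint reached:
  node 0: ⊤
  node 1: ⊤
  node 2: ⊤
  node 3: ⊤
  node 4: ⊤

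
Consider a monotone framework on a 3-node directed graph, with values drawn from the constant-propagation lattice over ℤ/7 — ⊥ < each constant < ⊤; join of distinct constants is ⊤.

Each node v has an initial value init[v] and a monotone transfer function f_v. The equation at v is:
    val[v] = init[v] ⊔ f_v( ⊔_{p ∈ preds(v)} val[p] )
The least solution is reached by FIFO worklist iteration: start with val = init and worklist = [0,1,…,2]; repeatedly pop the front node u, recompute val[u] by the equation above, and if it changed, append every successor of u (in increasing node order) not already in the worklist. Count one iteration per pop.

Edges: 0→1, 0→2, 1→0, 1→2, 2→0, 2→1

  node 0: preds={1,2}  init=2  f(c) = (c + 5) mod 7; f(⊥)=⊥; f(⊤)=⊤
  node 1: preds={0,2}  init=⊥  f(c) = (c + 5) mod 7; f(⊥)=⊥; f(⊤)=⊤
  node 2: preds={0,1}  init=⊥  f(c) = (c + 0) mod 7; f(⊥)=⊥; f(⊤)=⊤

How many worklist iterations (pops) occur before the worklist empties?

7

Iteration log — 7 steps:
  step 1. node 0  ⊔preds=⊥  new=2  stable
  step 2. node 1  ⊔preds=2  new=0  old=⊥  +wl: 0
  step 3. node 2  ⊔preds=⊤  new=⊤  old=⊥  +wl: 1
  step 4. node 0  ⊔preds=⊤  new=⊤  old=2  +wl: 2
  step 5. node 1  ⊔preds=⊤  new=⊤  old=0  +wl: 0
  step 6. node 2  ⊔preds=⊤  new=⊤  stable
  step 7. node 0  ⊔preds=⊤  new=⊤  stable

Least fixpoint reached:
  node 0: ⊤
  node 1: ⊤
  node 2: ⊤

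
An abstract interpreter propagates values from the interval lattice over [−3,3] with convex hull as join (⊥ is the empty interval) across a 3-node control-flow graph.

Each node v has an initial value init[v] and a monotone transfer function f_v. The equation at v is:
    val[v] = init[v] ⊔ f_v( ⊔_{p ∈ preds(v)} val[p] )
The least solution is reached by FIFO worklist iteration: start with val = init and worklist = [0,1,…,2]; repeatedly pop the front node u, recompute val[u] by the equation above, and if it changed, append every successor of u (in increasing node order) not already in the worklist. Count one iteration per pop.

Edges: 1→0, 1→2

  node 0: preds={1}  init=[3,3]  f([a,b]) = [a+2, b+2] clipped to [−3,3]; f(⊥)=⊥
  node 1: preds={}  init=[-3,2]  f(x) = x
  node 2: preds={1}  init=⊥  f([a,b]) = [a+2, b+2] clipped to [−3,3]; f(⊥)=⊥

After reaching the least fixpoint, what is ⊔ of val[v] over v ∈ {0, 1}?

Iteration log — 3 steps:
  step 1. node 0  ⊔preds=[-3,2]  new=[-1,3]  old=[3,3]  +wl: 
  step 2. node 1  ⊔preds=⊥  new=[-3,2]  stable
  step 3. node 2  ⊔preds=[-3,2]  new=[-1,3]  old=⊥  +wl: 

Least fixpoint reached:
  node 0: [-1,3]
  node 1: [-3,2]
  node 2: [-1,3]

[-3,3]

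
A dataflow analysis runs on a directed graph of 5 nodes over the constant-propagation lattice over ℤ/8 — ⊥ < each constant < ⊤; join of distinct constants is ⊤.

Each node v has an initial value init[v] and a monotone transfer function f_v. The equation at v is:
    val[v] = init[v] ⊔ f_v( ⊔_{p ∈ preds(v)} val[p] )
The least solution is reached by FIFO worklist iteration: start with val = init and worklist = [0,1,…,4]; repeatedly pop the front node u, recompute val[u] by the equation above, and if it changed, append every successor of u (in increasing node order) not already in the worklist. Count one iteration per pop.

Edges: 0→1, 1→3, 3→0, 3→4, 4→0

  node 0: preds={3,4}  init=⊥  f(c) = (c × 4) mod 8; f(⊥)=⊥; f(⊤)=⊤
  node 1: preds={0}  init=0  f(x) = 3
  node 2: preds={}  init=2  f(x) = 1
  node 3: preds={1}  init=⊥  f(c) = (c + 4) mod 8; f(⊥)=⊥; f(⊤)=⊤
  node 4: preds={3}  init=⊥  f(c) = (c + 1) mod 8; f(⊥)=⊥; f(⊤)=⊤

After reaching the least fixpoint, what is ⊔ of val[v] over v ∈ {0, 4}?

⊤

Trace (7 dequeues):
  [1] u=0 | in ⊥ | out ⊥ | ==
  [2] u=1 | in ⊥ | out ⊤ | prev 0 | push {}
  [3] u=2 | in ⊥ | out ⊤ | prev 2 | push {}
  [4] u=3 | in ⊤ | out ⊤ | prev ⊥ | push {0}
  [5] u=4 | in ⊤ | out ⊤ | prev ⊥ | push {}
  [6] u=0 | in ⊤ | out ⊤ | prev ⊥ | push {1}
  [7] u=1 | in ⊤ | out ⊤ | ==

Converged values:
  [0] ⊤
  [1] ⊤
  [2] ⊤
  [3] ⊤
  [4] ⊤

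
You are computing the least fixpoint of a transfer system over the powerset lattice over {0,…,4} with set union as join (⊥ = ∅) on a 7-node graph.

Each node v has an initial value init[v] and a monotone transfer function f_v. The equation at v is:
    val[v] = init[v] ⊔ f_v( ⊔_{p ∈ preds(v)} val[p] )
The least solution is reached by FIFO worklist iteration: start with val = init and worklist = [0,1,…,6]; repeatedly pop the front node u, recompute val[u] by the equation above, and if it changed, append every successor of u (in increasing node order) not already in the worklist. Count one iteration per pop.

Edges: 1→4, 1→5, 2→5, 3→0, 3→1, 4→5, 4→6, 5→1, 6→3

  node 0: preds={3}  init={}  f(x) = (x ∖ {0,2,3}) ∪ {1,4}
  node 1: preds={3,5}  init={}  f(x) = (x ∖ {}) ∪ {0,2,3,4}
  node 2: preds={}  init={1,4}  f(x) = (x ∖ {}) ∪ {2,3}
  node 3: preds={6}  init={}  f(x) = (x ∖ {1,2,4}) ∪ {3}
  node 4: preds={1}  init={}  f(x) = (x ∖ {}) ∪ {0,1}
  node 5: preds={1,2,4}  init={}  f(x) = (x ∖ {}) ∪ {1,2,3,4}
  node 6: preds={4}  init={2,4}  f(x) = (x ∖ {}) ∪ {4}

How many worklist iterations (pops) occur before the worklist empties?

14

Worklist (14 pops):
  #1 pop 0: in={} → {1,4} (was {}); enqueue []
  #2 pop 1: in={} → {0,2,3,4} (was {}); enqueue []
  #3 pop 2: in={} → {1,2,3,4} (was {1,4}); enqueue []
  #4 pop 3: in={2,4} → {3} (was {}); enqueue [0,1]
  #5 pop 4: in={0,2,3,4} → {0,1,2,3,4} (was {}); enqueue []
  #6 pop 5: in={0,1,2,3,4} → {0,1,2,3,4} (was {}); enqueue []
  #7 pop 6: in={0,1,2,3,4} → {0,1,2,3,4} (was {2,4}); enqueue [3]
  #8 pop 0: in={3} → {1,4} (no change)
  #9 pop 1: in={0,1,2,3,4} → {0,1,2,3,4} (was {0,2,3,4}); enqueue [4,5]
  #10 pop 3: in={0,1,2,3,4} → {0,3} (was {3}); enqueue [0,1]
  #11 pop 4: in={0,1,2,3,4} → {0,1,2,3,4} (no change)
  #12 pop 5: in={0,1,2,3,4} → {0,1,2,3,4} (no change)
  #13 pop 0: in={0,3} → {1,4} (no change)
  #14 pop 1: in={0,1,2,3,4} → {0,1,2,3,4} (no change)

Fixpoint:
  val[0] = {1,4}
  val[1] = {0,1,2,3,4}
  val[2] = {1,2,3,4}
  val[3] = {0,3}
  val[4] = {0,1,2,3,4}
  val[5] = {0,1,2,3,4}
  val[6] = {0,1,2,3,4}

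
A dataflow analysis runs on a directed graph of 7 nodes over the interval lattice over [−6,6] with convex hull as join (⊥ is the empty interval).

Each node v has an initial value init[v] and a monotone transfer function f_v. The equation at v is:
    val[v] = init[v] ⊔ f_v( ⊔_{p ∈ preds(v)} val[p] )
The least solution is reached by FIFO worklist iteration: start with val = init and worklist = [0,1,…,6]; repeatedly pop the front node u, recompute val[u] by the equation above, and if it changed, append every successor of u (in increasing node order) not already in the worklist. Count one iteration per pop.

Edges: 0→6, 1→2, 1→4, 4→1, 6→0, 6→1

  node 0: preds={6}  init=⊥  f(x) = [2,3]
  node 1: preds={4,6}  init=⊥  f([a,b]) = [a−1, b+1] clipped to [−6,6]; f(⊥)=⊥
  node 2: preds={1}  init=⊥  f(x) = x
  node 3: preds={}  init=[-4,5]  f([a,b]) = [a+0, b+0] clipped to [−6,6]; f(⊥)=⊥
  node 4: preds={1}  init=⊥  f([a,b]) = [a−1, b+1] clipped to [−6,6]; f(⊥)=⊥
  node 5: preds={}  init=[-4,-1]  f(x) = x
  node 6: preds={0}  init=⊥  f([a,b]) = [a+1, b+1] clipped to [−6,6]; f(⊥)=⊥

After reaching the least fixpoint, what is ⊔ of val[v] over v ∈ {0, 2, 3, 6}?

[-6,6]

Trace (24 dequeues):
  [1] u=0 | in ⊥ | out [2,3] | prev ⊥ | push {}
  [2] u=1 | in ⊥ | out ⊥ | ==
  [3] u=2 | in ⊥ | out ⊥ | ==
  [4] u=3 | in ⊥ | out [-4,5] | ==
  [5] u=4 | in ⊥ | out ⊥ | ==
  [6] u=5 | in ⊥ | out [-4,-1] | ==
  [7] u=6 | in [2,3] | out [3,4] | prev ⊥ | push {0,1}
  [8] u=0 | in [3,4] | out [2,3] | ==
  [9] u=1 | in [3,4] | out [2,5] | prev ⊥ | push {2,4}
  [10] u=2 | in [2,5] | out [2,5] | prev ⊥ | push {}
  [11] u=4 | in [2,5] | out [1,6] | prev ⊥ | push {1}
  [12] u=1 | in [1,6] | out [0,6] | prev [2,5] | push {2,4}
  [13] u=2 | in [0,6] | out [0,6] | prev [2,5] | push {}
  [14] u=4 | in [0,6] | out [-1,6] | prev [1,6] | push {1}
  [15] u=1 | in [-1,6] | out [-2,6] | prev [0,6] | push {2,4}
  [16] u=2 | in [-2,6] | out [-2,6] | prev [0,6] | push {}
  [17] u=4 | in [-2,6] | out [-3,6] | prev [-1,6] | push {1}
  [18] u=1 | in [-3,6] | out [-4,6] | prev [-2,6] | push {2,4}
  [19] u=2 | in [-4,6] | out [-4,6] | prev [-2,6] | push {}
  [20] u=4 | in [-4,6] | out [-5,6] | prev [-3,6] | push {1}
  [21] u=1 | in [-5,6] | out [-6,6] | prev [-4,6] | push {2,4}
  [22] u=2 | in [-6,6] | out [-6,6] | prev [-4,6] | push {}
  [23] u=4 | in [-6,6] | out [-6,6] | prev [-5,6] | push {1}
  [24] u=1 | in [-6,6] | out [-6,6] | ==

Converged values:
  [0] [2,3]
  [1] [-6,6]
  [2] [-6,6]
  [3] [-4,5]
  [4] [-6,6]
  [5] [-4,-1]
  [6] [3,4]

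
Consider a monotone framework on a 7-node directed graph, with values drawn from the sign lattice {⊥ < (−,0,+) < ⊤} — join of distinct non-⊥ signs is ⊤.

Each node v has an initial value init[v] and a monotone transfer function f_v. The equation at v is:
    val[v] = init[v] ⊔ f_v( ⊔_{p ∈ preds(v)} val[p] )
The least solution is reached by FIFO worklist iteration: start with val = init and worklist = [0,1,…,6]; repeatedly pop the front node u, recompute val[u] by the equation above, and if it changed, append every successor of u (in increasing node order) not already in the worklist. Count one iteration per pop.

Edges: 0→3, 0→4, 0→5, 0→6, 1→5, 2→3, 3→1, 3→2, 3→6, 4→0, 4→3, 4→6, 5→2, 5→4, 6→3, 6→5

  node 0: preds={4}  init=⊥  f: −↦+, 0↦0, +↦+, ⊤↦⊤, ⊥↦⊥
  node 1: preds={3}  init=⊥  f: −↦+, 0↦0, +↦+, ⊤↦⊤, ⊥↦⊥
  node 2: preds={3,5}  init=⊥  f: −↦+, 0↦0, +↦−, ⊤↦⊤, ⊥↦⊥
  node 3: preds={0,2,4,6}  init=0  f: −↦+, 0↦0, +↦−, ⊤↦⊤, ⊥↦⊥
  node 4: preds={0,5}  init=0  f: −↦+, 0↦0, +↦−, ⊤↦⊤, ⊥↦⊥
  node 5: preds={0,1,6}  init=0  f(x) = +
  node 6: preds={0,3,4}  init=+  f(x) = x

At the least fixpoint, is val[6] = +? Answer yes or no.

Worklist (17 pops):
  #1 pop 0: in=0 → 0 (was ⊥); enqueue []
  #2 pop 1: in=0 → 0 (was ⊥); enqueue []
  #3 pop 2: in=0 → 0 (was ⊥); enqueue []
  #4 pop 3: in=⊤ → ⊤ (was 0); enqueue [1,2]
  #5 pop 4: in=0 → 0 (no change)
  #6 pop 5: in=⊤ → ⊤ (was 0); enqueue [4]
  #7 pop 6: in=⊤ → ⊤ (was +); enqueue [3,5]
  #8 pop 1: in=⊤ → ⊤ (was 0); enqueue []
  #9 pop 2: in=⊤ → ⊤ (was 0); enqueue []
  #10 pop 4: in=⊤ → ⊤ (was 0); enqueue [0,6]
  #11 pop 3: in=⊤ → ⊤ (no change)
  #12 pop 5: in=⊤ → ⊤ (no change)
  #13 pop 0: in=⊤ → ⊤ (was 0); enqueue [3,4,5]
  #14 pop 6: in=⊤ → ⊤ (no change)
  #15 pop 3: in=⊤ → ⊤ (no change)
  #16 pop 4: in=⊤ → ⊤ (no change)
  #17 pop 5: in=⊤ → ⊤ (no change)

Fixpoint:
  val[0] = ⊤
  val[1] = ⊤
  val[2] = ⊤
  val[3] = ⊤
  val[4] = ⊤
  val[5] = ⊤
  val[6] = ⊤

no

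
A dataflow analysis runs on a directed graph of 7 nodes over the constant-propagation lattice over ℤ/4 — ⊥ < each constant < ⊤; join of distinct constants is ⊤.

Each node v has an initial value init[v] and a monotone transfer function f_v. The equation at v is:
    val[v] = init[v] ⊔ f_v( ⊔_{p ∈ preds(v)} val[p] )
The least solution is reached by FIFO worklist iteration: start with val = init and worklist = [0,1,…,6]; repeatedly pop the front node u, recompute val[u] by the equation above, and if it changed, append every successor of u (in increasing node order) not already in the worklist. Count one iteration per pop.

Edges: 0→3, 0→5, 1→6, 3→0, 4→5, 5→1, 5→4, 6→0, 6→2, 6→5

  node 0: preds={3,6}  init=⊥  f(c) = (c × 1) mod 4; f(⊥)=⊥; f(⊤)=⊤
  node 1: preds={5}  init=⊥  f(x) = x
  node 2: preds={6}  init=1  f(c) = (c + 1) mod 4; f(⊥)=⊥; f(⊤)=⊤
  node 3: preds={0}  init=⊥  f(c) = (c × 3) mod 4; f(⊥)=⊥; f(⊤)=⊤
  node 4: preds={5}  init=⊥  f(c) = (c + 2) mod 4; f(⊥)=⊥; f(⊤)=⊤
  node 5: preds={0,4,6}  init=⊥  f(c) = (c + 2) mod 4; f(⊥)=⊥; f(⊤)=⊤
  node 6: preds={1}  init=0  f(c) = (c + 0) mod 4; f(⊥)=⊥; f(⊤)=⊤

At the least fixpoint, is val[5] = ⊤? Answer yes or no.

yes

Worklist (20 pops):
  #1 pop 0: in=0 → 0 (was ⊥); enqueue []
  #2 pop 1: in=⊥ → ⊥ (no change)
  #3 pop 2: in=0 → 1 (no change)
  #4 pop 3: in=0 → 0 (was ⊥); enqueue [0]
  #5 pop 4: in=⊥ → ⊥ (no change)
  #6 pop 5: in=0 → 2 (was ⊥); enqueue [1,4]
  #7 pop 6: in=⊥ → 0 (no change)
  #8 pop 0: in=0 → 0 (no change)
  #9 pop 1: in=2 → 2 (was ⊥); enqueue [6]
  #10 pop 4: in=2 → 0 (was ⊥); enqueue [5]
  #11 pop 6: in=2 → ⊤ (was 0); enqueue [0,2]
  #12 pop 5: in=⊤ → ⊤ (was 2); enqueue [1,4]
  #13 pop 0: in=⊤ → ⊤ (was 0); enqueue [3,5]
  #14 pop 2: in=⊤ → ⊤ (was 1); enqueue []
  #15 pop 1: in=⊤ → ⊤ (was 2); enqueue [6]
  #16 pop 4: in=⊤ → ⊤ (was 0); enqueue []
  #17 pop 3: in=⊤ → ⊤ (was 0); enqueue [0]
  #18 pop 5: in=⊤ → ⊤ (no change)
  #19 pop 6: in=⊤ → ⊤ (no change)
  #20 pop 0: in=⊤ → ⊤ (no change)

Fixpoint:
  val[0] = ⊤
  val[1] = ⊤
  val[2] = ⊤
  val[3] = ⊤
  val[4] = ⊤
  val[5] = ⊤
  val[6] = ⊤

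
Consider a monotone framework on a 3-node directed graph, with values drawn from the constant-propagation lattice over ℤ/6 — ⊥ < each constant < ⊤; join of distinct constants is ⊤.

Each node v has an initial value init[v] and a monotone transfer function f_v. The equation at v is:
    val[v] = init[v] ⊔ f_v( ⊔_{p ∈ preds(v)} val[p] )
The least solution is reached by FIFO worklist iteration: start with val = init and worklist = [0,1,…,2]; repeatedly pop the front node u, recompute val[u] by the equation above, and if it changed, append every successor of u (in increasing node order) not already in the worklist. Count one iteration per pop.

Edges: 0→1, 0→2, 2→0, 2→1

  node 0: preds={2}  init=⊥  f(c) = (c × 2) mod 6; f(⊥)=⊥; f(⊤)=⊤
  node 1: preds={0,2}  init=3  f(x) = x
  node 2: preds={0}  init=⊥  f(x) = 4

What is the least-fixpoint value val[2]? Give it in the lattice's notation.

4

Iteration log — 6 steps:
  step 1. node 0  ⊔preds=⊥  new=⊥  stable
  step 2. node 1  ⊔preds=⊥  new=3  stable
  step 3. node 2  ⊔preds=⊥  new=4  old=⊥  +wl: 0,1
  step 4. node 0  ⊔preds=4  new=2  old=⊥  +wl: 2
  step 5. node 1  ⊔preds=⊤  new=⊤  old=3  +wl: 
  step 6. node 2  ⊔preds=2  new=4  stable

Least fixpoint reached:
  node 0: 2
  node 1: ⊤
  node 2: 4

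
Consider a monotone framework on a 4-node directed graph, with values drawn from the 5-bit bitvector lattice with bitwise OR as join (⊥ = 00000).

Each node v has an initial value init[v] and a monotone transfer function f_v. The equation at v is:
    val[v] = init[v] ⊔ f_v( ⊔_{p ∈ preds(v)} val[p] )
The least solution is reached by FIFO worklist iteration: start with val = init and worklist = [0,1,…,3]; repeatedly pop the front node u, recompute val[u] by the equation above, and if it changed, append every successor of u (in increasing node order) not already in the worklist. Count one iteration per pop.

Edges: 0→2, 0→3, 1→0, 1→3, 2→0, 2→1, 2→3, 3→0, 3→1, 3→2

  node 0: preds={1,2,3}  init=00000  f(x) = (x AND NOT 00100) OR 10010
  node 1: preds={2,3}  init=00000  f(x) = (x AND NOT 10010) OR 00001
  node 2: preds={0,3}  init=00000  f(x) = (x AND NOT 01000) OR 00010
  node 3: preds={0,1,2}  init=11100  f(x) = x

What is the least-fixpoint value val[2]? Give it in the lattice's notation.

10111

Trace (10 dequeues):
  [1] u=0 | in 11100 | out 11010 | prev 00000 | push {}
  [2] u=1 | in 11100 | out 01101 | prev 00000 | push {0}
  [3] u=2 | in 11110 | out 10110 | prev 00000 | push {1}
  [4] u=3 | in 11111 | out 11111 | prev 11100 | push {2}
  [5] u=0 | in 11111 | out 11011 | prev 11010 | push {3}
  [6] u=1 | in 11111 | out 01101 | ==
  [7] u=2 | in 11111 | out 10111 | prev 10110 | push {0,1}
  [8] u=3 | in 11111 | out 11111 | ==
  [9] u=0 | in 11111 | out 11011 | ==
  [10] u=1 | in 11111 | out 01101 | ==

Converged values:
  [0] 11011
  [1] 01101
  [2] 10111
  [3] 11111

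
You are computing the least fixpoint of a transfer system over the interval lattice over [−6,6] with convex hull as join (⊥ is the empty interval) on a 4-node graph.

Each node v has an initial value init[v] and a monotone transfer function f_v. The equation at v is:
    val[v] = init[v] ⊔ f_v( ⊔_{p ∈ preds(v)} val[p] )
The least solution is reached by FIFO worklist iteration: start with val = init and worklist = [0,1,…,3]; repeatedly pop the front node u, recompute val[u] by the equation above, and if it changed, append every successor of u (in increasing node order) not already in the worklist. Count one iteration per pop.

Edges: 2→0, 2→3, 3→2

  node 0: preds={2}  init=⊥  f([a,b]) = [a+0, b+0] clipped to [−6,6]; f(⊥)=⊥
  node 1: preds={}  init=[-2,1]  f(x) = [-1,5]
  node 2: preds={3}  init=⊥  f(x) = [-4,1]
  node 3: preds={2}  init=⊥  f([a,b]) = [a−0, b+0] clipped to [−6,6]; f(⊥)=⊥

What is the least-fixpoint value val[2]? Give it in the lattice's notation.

[-4,1]

Iteration log — 6 steps:
  step 1. node 0  ⊔preds=⊥  new=⊥  stable
  step 2. node 1  ⊔preds=⊥  new=[-2,5]  old=[-2,1]  +wl: 
  step 3. node 2  ⊔preds=⊥  new=[-4,1]  old=⊥  +wl: 0
  step 4. node 3  ⊔preds=[-4,1]  new=[-4,1]  old=⊥  +wl: 2
  step 5. node 0  ⊔preds=[-4,1]  new=[-4,1]  old=⊥  +wl: 
  step 6. node 2  ⊔preds=[-4,1]  new=[-4,1]  stable

Least fixpoint reached:
  node 0: [-4,1]
  node 1: [-2,5]
  node 2: [-4,1]
  node 3: [-4,1]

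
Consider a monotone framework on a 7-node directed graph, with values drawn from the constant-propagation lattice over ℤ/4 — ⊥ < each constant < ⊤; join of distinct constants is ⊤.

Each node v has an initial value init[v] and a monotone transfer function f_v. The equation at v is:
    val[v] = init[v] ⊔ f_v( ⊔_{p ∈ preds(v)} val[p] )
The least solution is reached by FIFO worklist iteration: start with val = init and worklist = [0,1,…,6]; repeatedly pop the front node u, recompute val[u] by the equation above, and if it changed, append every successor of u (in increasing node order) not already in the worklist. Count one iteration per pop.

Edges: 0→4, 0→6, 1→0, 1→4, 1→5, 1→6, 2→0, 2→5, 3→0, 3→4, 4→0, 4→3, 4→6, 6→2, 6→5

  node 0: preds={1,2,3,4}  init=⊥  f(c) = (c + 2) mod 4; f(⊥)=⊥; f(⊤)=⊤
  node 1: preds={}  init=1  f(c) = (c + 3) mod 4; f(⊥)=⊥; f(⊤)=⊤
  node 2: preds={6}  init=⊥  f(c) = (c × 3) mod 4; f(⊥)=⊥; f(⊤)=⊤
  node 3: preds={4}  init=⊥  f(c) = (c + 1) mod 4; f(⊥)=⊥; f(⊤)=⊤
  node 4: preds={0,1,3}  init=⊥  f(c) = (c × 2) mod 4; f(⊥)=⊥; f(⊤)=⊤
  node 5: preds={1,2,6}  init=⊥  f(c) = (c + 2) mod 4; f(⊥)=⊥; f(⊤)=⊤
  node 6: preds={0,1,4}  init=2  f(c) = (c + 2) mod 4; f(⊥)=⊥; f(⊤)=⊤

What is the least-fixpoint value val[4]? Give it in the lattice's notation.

⊤

Iteration log — 14 steps:
  step 1. node 0  ⊔preds=1  new=3  old=⊥  +wl: 
  step 2. node 1  ⊔preds=⊥  new=1  stable
  step 3. node 2  ⊔preds=2  new=2  old=⊥  +wl: 0
  step 4. node 3  ⊔preds=⊥  new=⊥  stable
  step 5. node 4  ⊔preds=⊤  new=⊤  old=⊥  +wl: 3
  step 6. node 5  ⊔preds=⊤  new=⊤  old=⊥  +wl: 
  step 7. node 6  ⊔preds=⊤  new=⊤  old=2  +wl: 2,5
  step 8. node 0  ⊔preds=⊤  new=⊤  old=3  +wl: 4,6
  step 9. node 3  ⊔preds=⊤  new=⊤  old=⊥  +wl: 0
  step 10. node 2  ⊔preds=⊤  new=⊤  old=2  +wl: 
  step 11. node 5  ⊔preds=⊤  new=⊤  stable
  step 12. node 4  ⊔preds=⊤  new=⊤  stable
  step 13. node 6  ⊔preds=⊤  new=⊤  stable
  step 14. node 0  ⊔preds=⊤  new=⊤  stable

Least fixpoint reached:
  node 0: ⊤
  node 1: 1
  node 2: ⊤
  node 3: ⊤
  node 4: ⊤
  node 5: ⊤
  node 6: ⊤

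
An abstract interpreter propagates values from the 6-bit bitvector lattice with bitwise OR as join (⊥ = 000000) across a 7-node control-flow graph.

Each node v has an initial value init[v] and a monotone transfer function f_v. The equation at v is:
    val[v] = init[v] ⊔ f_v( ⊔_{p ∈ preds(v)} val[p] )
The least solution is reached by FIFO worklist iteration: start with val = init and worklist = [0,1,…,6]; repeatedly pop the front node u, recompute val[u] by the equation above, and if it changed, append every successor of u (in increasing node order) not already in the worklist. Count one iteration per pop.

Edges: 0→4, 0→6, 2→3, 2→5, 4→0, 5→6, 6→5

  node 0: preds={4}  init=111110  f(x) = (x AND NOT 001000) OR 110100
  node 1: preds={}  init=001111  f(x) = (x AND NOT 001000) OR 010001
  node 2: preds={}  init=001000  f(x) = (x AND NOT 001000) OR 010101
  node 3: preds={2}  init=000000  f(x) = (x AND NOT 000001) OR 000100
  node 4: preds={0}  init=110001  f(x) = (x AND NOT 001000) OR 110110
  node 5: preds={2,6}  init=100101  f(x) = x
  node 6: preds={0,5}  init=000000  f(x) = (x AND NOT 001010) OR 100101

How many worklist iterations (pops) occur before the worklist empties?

Iteration log — 9 steps:
  step 1. node 0  ⊔preds=110001  new=111111  old=111110  +wl: 
  step 2. node 1  ⊔preds=000000  new=011111  old=001111  +wl: 
  step 3. node 2  ⊔preds=000000  new=011101  old=001000  +wl: 
  step 4. node 3  ⊔preds=011101  new=011100  old=000000  +wl: 
  step 5. node 4  ⊔preds=111111  new=110111  old=110001  +wl: 0
  step 6. node 5  ⊔preds=011101  new=111101  old=100101  +wl: 
  step 7. node 6  ⊔preds=111111  new=110101  old=000000  +wl: 5
  step 8. node 0  ⊔preds=110111  new=111111  stable
  step 9. node 5  ⊔preds=111101  new=111101  stable

Least fixpoint reached:
  node 0: 111111
  node 1: 011111
  node 2: 011101
  node 3: 011100
  node 4: 110111
  node 5: 111101
  node 6: 110101

9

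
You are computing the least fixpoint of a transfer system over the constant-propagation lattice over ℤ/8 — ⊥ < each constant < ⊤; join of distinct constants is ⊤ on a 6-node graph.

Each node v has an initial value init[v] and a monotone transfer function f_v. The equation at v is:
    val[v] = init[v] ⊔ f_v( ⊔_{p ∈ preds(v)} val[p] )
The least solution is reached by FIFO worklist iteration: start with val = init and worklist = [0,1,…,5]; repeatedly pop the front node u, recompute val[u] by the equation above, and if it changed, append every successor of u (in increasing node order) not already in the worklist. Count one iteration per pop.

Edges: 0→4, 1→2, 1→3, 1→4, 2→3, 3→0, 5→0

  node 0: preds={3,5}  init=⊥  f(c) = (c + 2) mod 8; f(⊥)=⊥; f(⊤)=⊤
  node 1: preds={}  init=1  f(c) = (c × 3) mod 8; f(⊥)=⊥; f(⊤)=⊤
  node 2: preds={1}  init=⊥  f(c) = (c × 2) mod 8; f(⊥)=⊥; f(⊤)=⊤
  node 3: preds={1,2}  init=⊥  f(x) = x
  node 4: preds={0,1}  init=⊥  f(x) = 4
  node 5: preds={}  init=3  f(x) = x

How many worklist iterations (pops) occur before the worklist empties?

Worklist (8 pops):
  #1 pop 0: in=3 → 5 (was ⊥); enqueue []
  #2 pop 1: in=⊥ → 1 (no change)
  #3 pop 2: in=1 → 2 (was ⊥); enqueue []
  #4 pop 3: in=⊤ → ⊤ (was ⊥); enqueue [0]
  #5 pop 4: in=⊤ → 4 (was ⊥); enqueue []
  #6 pop 5: in=⊥ → 3 (no change)
  #7 pop 0: in=⊤ → ⊤ (was 5); enqueue [4]
  #8 pop 4: in=⊤ → 4 (no change)

Fixpoint:
  val[0] = ⊤
  val[1] = 1
  val[2] = 2
  val[3] = ⊤
  val[4] = 4
  val[5] = 3

8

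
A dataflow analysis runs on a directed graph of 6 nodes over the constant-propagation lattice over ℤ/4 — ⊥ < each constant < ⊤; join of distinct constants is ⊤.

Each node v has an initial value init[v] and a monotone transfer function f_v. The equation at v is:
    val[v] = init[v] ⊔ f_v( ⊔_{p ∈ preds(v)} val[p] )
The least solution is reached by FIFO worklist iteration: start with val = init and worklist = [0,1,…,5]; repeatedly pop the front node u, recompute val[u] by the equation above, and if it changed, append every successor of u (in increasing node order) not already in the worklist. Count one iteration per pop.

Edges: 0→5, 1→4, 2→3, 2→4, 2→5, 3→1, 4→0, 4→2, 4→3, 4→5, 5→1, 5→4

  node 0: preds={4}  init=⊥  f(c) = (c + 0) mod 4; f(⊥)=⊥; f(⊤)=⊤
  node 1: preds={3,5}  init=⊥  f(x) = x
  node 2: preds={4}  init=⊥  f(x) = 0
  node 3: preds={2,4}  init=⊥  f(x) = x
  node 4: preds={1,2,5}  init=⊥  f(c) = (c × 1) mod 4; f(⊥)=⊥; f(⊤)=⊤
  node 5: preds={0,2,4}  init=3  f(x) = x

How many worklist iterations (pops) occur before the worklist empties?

13

Worklist (13 pops):
  #1 pop 0: in=⊥ → ⊥ (no change)
  #2 pop 1: in=3 → 3 (was ⊥); enqueue []
  #3 pop 2: in=⊥ → 0 (was ⊥); enqueue []
  #4 pop 3: in=0 → 0 (was ⊥); enqueue [1]
  #5 pop 4: in=⊤ → ⊤ (was ⊥); enqueue [0,2,3]
  #6 pop 5: in=⊤ → ⊤ (was 3); enqueue [4]
  #7 pop 1: in=⊤ → ⊤ (was 3); enqueue []
  #8 pop 0: in=⊤ → ⊤ (was ⊥); enqueue [5]
  #9 pop 2: in=⊤ → 0 (no change)
  #10 pop 3: in=⊤ → ⊤ (was 0); enqueue [1]
  #11 pop 4: in=⊤ → ⊤ (no change)
  #12 pop 5: in=⊤ → ⊤ (no change)
  #13 pop 1: in=⊤ → ⊤ (no change)

Fixpoint:
  val[0] = ⊤
  val[1] = ⊤
  val[2] = 0
  val[3] = ⊤
  val[4] = ⊤
  val[5] = ⊤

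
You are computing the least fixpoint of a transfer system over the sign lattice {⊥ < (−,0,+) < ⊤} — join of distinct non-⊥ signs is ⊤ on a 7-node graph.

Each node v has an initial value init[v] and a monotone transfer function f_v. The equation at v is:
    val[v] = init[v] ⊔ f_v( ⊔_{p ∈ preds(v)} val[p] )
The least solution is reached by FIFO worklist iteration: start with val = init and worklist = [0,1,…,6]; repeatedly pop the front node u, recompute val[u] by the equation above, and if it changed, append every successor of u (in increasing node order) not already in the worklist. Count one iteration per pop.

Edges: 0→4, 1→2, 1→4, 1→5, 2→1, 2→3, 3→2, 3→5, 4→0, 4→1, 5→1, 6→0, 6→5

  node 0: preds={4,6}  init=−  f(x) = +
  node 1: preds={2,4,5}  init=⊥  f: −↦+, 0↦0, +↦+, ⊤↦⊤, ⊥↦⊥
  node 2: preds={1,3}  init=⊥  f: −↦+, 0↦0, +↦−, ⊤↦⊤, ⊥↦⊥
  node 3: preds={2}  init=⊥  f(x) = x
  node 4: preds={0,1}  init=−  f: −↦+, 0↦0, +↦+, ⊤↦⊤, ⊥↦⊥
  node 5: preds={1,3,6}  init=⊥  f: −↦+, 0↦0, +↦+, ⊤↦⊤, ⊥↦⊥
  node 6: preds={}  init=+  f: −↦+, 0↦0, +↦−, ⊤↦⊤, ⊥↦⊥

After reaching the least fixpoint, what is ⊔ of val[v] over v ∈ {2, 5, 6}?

⊤

Worklist (16 pops):
  #1 pop 0: in=⊤ → ⊤ (was −); enqueue []
  #2 pop 1: in=− → + (was ⊥); enqueue []
  #3 pop 2: in=+ → − (was ⊥); enqueue [1]
  #4 pop 3: in=− → − (was ⊥); enqueue [2]
  #5 pop 4: in=⊤ → ⊤ (was −); enqueue [0]
  #6 pop 5: in=⊤ → ⊤ (was ⊥); enqueue []
  #7 pop 6: in=⊥ → + (no change)
  #8 pop 1: in=⊤ → ⊤ (was +); enqueue [4,5]
  #9 pop 2: in=⊤ → ⊤ (was −); enqueue [1,3]
  #10 pop 0: in=⊤ → ⊤ (no change)
  #11 pop 4: in=⊤ → ⊤ (no change)
  #12 pop 5: in=⊤ → ⊤ (no change)
  #13 pop 1: in=⊤ → ⊤ (no change)
  #14 pop 3: in=⊤ → ⊤ (was −); enqueue [2,5]
  #15 pop 2: in=⊤ → ⊤ (no change)
  #16 pop 5: in=⊤ → ⊤ (no change)

Fixpoint:
  val[0] = ⊤
  val[1] = ⊤
  val[2] = ⊤
  val[3] = ⊤
  val[4] = ⊤
  val[5] = ⊤
  val[6] = +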